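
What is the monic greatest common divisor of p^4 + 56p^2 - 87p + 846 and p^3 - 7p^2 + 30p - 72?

Apply the Euclidean algorithm:
  p^4 + 56p^2 - 87p + 846 = (p + 7)(p^3 - 7p^2 + 30p - 72) + (75p^2 - 225p + 1350)
  p^3 - 7p^2 + 30p - 72 = ((1/75)p - 4/75)(75p^2 - 225p + 1350) + (0)
Last nonzero remainder: 75p^2 - 225p + 1350. Dividing through by 75 gives the monic gcd p^2 - 3p + 18.

p^2 - 3p + 18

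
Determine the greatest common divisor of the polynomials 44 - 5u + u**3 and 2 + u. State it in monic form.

1

By polynomial division,
  u**3 - 5u + 44 = (u**2 - 2u - 1)(u + 2) + (46)
  u + 2 = ((1/46)u + 1/23)(46) + (0)
The last nonzero remainder is the constant 46, so the polynomials are coprime and gcd = 1.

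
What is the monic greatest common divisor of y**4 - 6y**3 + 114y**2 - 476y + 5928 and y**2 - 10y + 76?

Repeated division with remainder:
  y**4 - 6y**3 + 114y**2 - 476y + 5928 = (y**2 + 4y + 78)(y**2 - 10y + 76) + (0)
The last nonzero remainder y**2 - 10y + 76 is already monic.

y**2 - 10y + 76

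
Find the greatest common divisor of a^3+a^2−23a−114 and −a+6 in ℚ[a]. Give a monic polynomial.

Euclidean algorithm in ℚ[a]:
  a^3+a^2−23a−114 = (−a^2−7a−19)(−a+6) + (0)
Last nonzero remainder: −a+6. Dividing through by −1 gives the monic gcd a−6.

a−6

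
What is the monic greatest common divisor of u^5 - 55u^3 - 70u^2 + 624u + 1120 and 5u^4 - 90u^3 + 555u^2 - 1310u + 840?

u^2 - 11u + 28

By polynomial division,
  u^5 - 55u^3 - 70u^2 + 624u + 1120 = ((1/5)u + 18/5)(5u^4 - 90u^3 + 555u^2 - 1310u + 840) + (158u^3 - 1806u^2 + 5172u - 1904)
  5u^4 - 90u^3 + 555u^2 - 1310u + 840 = ((5/158)u - 2595/12482)(158u^3 - 1806u^2 + 5172u - 1904) + ((99000/6241)u^2 - (1089000/6241)u + 2772000/6241)
  158u^3 - 1806u^2 + 5172u - 1904 = ((493039/49500)u - 106097/24750)((99000/6241)u^2 - (1089000/6241)u + 2772000/6241) + (0)
Last nonzero remainder: (99000/6241)u^2 - (1089000/6241)u + 2772000/6241. Dividing through by 99000/6241 gives the monic gcd u^2 - 11u + 28.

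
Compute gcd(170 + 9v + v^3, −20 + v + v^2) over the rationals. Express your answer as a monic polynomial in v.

5 + v

Repeated division with remainder:
  v^3 + 9v + 170 = (v − 1)(v^2 + v − 20) + (30v + 150)
  v^2 + v − 20 = ((1/30)v − 2/15)(30v + 150) + (0)
Last nonzero remainder: 30v + 150. Dividing through by 30 gives the monic gcd v + 5.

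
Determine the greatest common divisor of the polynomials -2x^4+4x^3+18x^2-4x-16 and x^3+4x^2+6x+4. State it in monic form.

x+2

By polynomial division,
  -2x^4+4x^3+18x^2-4x-16 = (-2x+12)(x^3+4x^2+6x+4) + (-18x^2-68x-64)
  x^3+4x^2+6x+4 = (-(1/18)x-1/81)(-18x^2-68x-64) + ((130/81)x+260/81)
  -18x^2-68x-64 = (-(729/65)x-1296/65)((130/81)x+260/81) + (0)
Last nonzero remainder: (130/81)x+260/81. Dividing through by 130/81 gives the monic gcd x+2.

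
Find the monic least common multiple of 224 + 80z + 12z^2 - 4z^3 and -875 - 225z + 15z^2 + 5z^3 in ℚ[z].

-1400 - 1060z - 331z^2 - 25z^3 + 7z^4 + z^5

Euclidean algorithm in ℚ[z]:
  -4z^3 + 12z^2 + 80z + 224 = (-4/5)(5z^3 + 15z^2 - 225z - 875) + (24z^2 - 100z - 476)
  5z^3 + 15z^2 - 225z - 875 = ((5/24)z + 215/144)(24z^2 - 100z - 476) + ((845/36)z - 5915/36)
  24z^2 - 100z - 476 = ((864/845)z + 2448/845)((845/36)z - 5915/36) + (0)
Last nonzero remainder: (845/36)z - 5915/36. Dividing through by 845/36 gives the monic gcd z - 7.
Then lcm(f, g) = f·g / gcd(f, g); expanding and making the result monic gives the answer.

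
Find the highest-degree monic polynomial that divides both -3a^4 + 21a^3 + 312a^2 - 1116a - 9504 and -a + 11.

a - 11

Apply the Euclidean algorithm:
  -3a^4 + 21a^3 + 312a^2 - 1116a - 9504 = (3a^3 + 12a^2 - 180a - 864)(-a + 11) + (0)
Last nonzero remainder: -a + 11. Dividing through by -1 gives the monic gcd a - 11.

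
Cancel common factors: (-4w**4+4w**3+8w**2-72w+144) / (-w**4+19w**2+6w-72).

(4w**2-8w+24)/(w**2-w-12)

Apply the Euclidean algorithm:
  -4w**4+4w**3+8w**2-72w+144 = (4)(-w**4+19w**2+6w-72) + (4w**3-68w**2-96w+432)
  -w**4+19w**2+6w-72 = (-(1/4)w-17/4)(4w**3-68w**2-96w+432) + (-294w**2-294w+1764)
  4w**3-68w**2-96w+432 = (-(2/147)w+12/49)(-294w**2-294w+1764) + (0)
Last nonzero remainder: -294w**2-294w+1764. Dividing through by -294 gives the monic gcd w**2+w-6.
Cancel w**2+w-6 from numerator and denominator to get the reduced form.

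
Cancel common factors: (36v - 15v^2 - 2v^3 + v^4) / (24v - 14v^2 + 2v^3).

(-12 + v + v^2)/(-8 + 2v)

Repeated division with remainder:
  v^4 - 2v^3 - 15v^2 + 36v = ((1/2)v + 5/2)(2v^3 - 14v^2 + 24v) + (8v^2 - 24v)
  2v^3 - 14v^2 + 24v = ((1/4)v - 1)(8v^2 - 24v) + (0)
Last nonzero remainder: 8v^2 - 24v. Dividing through by 8 gives the monic gcd v^2 - 3v.
Cancel v^2 - 3v from numerator and denominator to get the reduced form.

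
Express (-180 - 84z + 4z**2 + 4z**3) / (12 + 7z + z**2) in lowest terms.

(-60 - 8z + 4z**2)/(4 + z)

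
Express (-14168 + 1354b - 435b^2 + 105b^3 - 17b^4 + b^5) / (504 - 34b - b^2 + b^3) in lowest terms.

Repeated division with remainder:
  b^5 - 17b^4 + 105b^3 - 435b^2 + 1354b - 14168 = (b^2 - 16b + 123)(b^3 - b^2 - 34b + 504) + (-1360b^2 + 13600b - 76160)
  b^3 - b^2 - 34b + 504 = (-(1/1360)b - 9/1360)(-1360b^2 + 13600b - 76160) + (0)
Last nonzero remainder: -1360b^2 + 13600b - 76160. Dividing through by -1360 gives the monic gcd b^2 - 10b + 56.
Cancel b^2 - 10b + 56 from numerator and denominator to get the reduced form.

(-253 - 21b - 7b^2 + b^3)/(9 + b)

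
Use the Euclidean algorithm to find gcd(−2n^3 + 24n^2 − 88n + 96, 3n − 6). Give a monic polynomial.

Euclidean algorithm in ℚ[n]:
  −2n^3 + 24n^2 − 88n + 96 = (−(2/3)n^2 + (20/3)n − 16)(3n − 6) + (0)
Last nonzero remainder: 3n − 6. Dividing through by 3 gives the monic gcd n − 2.

n − 2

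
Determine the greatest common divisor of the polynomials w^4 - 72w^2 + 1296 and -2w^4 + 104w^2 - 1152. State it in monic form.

w^2 - 36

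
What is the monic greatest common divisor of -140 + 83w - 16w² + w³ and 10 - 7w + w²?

Euclidean algorithm in ℚ[w]:
  w³ - 16w² + 83w - 140 = (w - 9)(w² - 7w + 10) + (10w - 50)
  w² - 7w + 10 = ((1/10)w - 1/5)(10w - 50) + (0)
Last nonzero remainder: 10w - 50. Dividing through by 10 gives the monic gcd w - 5.

-5 + w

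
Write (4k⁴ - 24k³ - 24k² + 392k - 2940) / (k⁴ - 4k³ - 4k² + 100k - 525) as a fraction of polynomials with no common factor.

Repeated division with remainder:
  4k⁴ - 24k³ - 24k² + 392k - 2940 = (4)(k⁴ - 4k³ - 4k² + 100k - 525) + (-8k³ - 8k² - 8k - 840)
  k⁴ - 4k³ - 4k² + 100k - 525 = (-(1/8)k + 5/8)(-8k³ - 8k² - 8k - 840) + (0)
Last nonzero remainder: -8k³ - 8k² - 8k - 840. Dividing through by -8 gives the monic gcd k³ + k² + k + 105.
Cancel k³ + k² + k + 105 from numerator and denominator to get the reduced form.

(4k - 28)/(k - 5)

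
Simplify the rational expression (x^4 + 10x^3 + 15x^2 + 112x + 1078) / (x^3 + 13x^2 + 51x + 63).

(x^3 + 3x^2 − 6x + 154)/(x^2 + 6x + 9)

By polynomial division,
  x^4 + 10x^3 + 15x^2 + 112x + 1078 = (x − 3)(x^3 + 13x^2 + 51x + 63) + (3x^2 + 202x + 1267)
  x^3 + 13x^2 + 51x + 63 = ((1/3)x − 163/9)(3x^2 + 202x + 1267) + ((29584/9)x + 207088/9)
  3x^2 + 202x + 1267 = ((27/29584)x + 1629/29584)((29584/9)x + 207088/9) + (0)
Last nonzero remainder: (29584/9)x + 207088/9. Dividing through by 29584/9 gives the monic gcd x + 7.
Cancel x + 7 from numerator and denominator to get the reduced form.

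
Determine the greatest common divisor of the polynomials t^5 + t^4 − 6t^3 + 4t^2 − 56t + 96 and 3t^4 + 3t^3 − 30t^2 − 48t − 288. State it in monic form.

By polynomial division,
  t^5 + t^4 − 6t^3 + 4t^2 − 56t + 96 = ((1/3)t)(3t^4 + 3t^3 − 30t^2 − 48t − 288) + (4t^3 + 20t^2 + 40t + 96)
  3t^4 + 3t^3 − 30t^2 − 48t − 288 = ((3/4)t − 3)(4t^3 + 20t^2 + 40t + 96) + (0)
Last nonzero remainder: 4t^3 + 20t^2 + 40t + 96. Dividing through by 4 gives the monic gcd t^3 + 5t^2 + 10t + 24.

t^3 + 5t^2 + 10t + 24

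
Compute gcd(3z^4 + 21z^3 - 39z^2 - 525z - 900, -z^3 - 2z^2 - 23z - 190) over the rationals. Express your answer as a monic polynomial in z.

Euclidean algorithm in ℚ[z]:
  3z^4 + 21z^3 - 39z^2 - 525z - 900 = (-3z - 15)(-z^3 - 2z^2 - 23z - 190) + (-138z^2 - 1440z - 3750)
  -z^3 - 2z^2 - 23z - 190 = ((1/138)z - 97/1587)(-138z^2 - 1440z - 3750) + (-(44352/529)z - 221760/529)
  -138z^2 - 1440z - 3750 = ((12167/7392)z + 66125/7392)(-(44352/529)z - 221760/529) + (0)
Last nonzero remainder: -(44352/529)z - 221760/529. Dividing through by -44352/529 gives the monic gcd z + 5.

z + 5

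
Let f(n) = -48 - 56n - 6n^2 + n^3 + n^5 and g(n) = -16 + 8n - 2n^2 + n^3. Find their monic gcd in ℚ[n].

8 + n^2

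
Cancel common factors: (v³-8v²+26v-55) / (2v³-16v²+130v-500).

(v²-3v+11)/(2v²-6v+100)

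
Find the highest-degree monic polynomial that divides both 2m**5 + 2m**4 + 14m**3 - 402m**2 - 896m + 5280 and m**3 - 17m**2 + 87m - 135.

Euclidean algorithm in ℚ[m]:
  2m**5 + 2m**4 + 14m**3 - 402m**2 - 896m + 5280 = (2m**2 + 36m + 452)(m**3 - 17m**2 + 87m - 135) + (4420m**2 - 35360m + 66300)
  m**3 - 17m**2 + 87m - 135 = ((1/4420)m - 9/4420)(4420m**2 - 35360m + 66300) + (0)
Last nonzero remainder: 4420m**2 - 35360m + 66300. Dividing through by 4420 gives the monic gcd m**2 - 8m + 15.

m**2 - 8m + 15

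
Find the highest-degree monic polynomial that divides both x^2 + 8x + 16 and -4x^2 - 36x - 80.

Apply the Euclidean algorithm:
  x^2 + 8x + 16 = (-1/4)(-4x^2 - 36x - 80) + (-x - 4)
  -4x^2 - 36x - 80 = (4x + 20)(-x - 4) + (0)
Last nonzero remainder: -x - 4. Dividing through by -1 gives the monic gcd x + 4.

x + 4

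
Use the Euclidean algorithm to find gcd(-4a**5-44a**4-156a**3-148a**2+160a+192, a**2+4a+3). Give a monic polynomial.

a**2+4a+3

By polynomial division,
  -4a**5-44a**4-156a**3-148a**2+160a+192 = (-4a**3-28a**2-32a+64)(a**2+4a+3) + (0)
The last nonzero remainder a**2+4a+3 is already monic.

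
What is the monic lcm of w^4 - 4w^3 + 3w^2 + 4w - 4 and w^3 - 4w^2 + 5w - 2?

Euclidean algorithm in ℚ[w]:
  w^4 - 4w^3 + 3w^2 + 4w - 4 = (w)(w^3 - 4w^2 + 5w - 2) + (-2w^2 + 6w - 4)
  w^3 - 4w^2 + 5w - 2 = (-(1/2)w + 1/2)(-2w^2 + 6w - 4) + (0)
Last nonzero remainder: -2w^2 + 6w - 4. Dividing through by -2 gives the monic gcd w^2 - 3w + 2.
Then lcm(f, g) = f·g / gcd(f, g); expanding and making the result monic gives the answer.

w^5 - 5w^4 + 7w^3 + w^2 - 8w + 4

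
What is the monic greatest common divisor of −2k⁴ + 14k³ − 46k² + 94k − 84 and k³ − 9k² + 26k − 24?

k² − 5k + 6

Repeated division with remainder:
  −2k⁴ + 14k³ − 46k² + 94k − 84 = (−2k − 4)(k³ − 9k² + 26k − 24) + (−30k² + 150k − 180)
  k³ − 9k² + 26k − 24 = (−(1/30)k + 2/15)(−30k² + 150k − 180) + (0)
Last nonzero remainder: −30k² + 150k − 180. Dividing through by −30 gives the monic gcd k² − 5k + 6.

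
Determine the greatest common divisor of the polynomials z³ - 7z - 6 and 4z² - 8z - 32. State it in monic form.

Apply the Euclidean algorithm:
  z³ - 7z - 6 = ((1/4)z + 1/2)(4z² - 8z - 32) + (5z + 10)
  4z² - 8z - 32 = ((4/5)z - 16/5)(5z + 10) + (0)
Last nonzero remainder: 5z + 10. Dividing through by 5 gives the monic gcd z + 2.

z + 2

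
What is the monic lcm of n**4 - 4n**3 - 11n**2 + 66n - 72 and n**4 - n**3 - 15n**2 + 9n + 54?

By polynomial division,
  n**4 - 4n**3 - 11n**2 + 66n - 72 = (n**4 - n**3 - 15n**2 + 9n + 54) + (-3n**3 + 4n**2 + 57n - 126)
  n**4 - n**3 - 15n**2 + 9n + 54 = (-(1/3)n - 1/9)(-3n**3 + 4n**2 + 57n - 126) + ((40/9)n**2 - (80/3)n + 40)
  -3n**3 + 4n**2 + 57n - 126 = (-(27/40)n - 63/20)((40/9)n**2 - (80/3)n + 40) + (0)
Last nonzero remainder: (40/9)n**2 - (80/3)n + 40. Dividing through by 40/9 gives the monic gcd n**2 - 6n + 9.
Then lcm(f, g) = f·g / gcd(f, g); expanding and making the result monic gives the answer.

n**6 + n**5 - 25n**4 - 13n**3 + 192n**2 + 36n - 432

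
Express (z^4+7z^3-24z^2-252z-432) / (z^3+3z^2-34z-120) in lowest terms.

(z^2+9z+18)/(z+5)

Repeated division with remainder:
  z^4+7z^3-24z^2-252z-432 = (z+4)(z^3+3z^2-34z-120) + (-2z^2+4z+48)
  z^3+3z^2-34z-120 = (-(1/2)z-5/2)(-2z^2+4z+48) + (0)
Last nonzero remainder: -2z^2+4z+48. Dividing through by -2 gives the monic gcd z^2-2z-24.
Cancel z^2-2z-24 from numerator and denominator to get the reduced form.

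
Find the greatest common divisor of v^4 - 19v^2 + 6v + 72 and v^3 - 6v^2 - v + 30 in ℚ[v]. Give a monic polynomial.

v^2 - v - 6

By polynomial division,
  v^4 - 19v^2 + 6v + 72 = (v + 6)(v^3 - 6v^2 - v + 30) + (18v^2 - 18v - 108)
  v^3 - 6v^2 - v + 30 = ((1/18)v - 5/18)(18v^2 - 18v - 108) + (0)
Last nonzero remainder: 18v^2 - 18v - 108. Dividing through by 18 gives the monic gcd v^2 - v - 6.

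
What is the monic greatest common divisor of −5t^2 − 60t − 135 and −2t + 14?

1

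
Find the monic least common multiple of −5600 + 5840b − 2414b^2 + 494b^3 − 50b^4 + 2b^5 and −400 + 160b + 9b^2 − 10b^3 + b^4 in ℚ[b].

−11200 + 8880b − 1908b^2 − 219b^3 + 147b^4 − 21b^5 + b^6

Repeated division with remainder:
  2b^5 − 50b^4 + 494b^3 − 2414b^2 + 5840b − 5600 = (2b − 30)(b^4 − 10b^3 + 9b^2 + 160b − 400) + (176b^3 − 2464b^2 + 11440b − 17600)
  b^4 − 10b^3 + 9b^2 + 160b − 400 = ((1/176)b + 1/44)(176b^3 − 2464b^2 + 11440b − 17600) + (0)
Last nonzero remainder: 176b^3 − 2464b^2 + 11440b − 17600. Dividing through by 176 gives the monic gcd b^3 − 14b^2 + 65b − 100.
Then lcm(f, g) = f·g / gcd(f, g); expanding and making the result monic gives the answer.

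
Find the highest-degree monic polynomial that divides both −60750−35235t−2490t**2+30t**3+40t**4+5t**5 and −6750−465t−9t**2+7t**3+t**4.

Euclidean algorithm in ℚ[t]:
  5t**5+40t**4+30t**3−2490t**2−35235t−60750 = (5t+5)(t**4+7t**3−9t**2−465t−6750) + (40t**3−120t**2+840t−27000)
  t**4+7t**3−9t**2−465t−6750 = ((1/40)t+1/4)(40t**3−120t**2+840t−27000) + (0)
Last nonzero remainder: 40t**3−120t**2+840t−27000. Dividing through by 40 gives the monic gcd t**3−3t**2+21t−675.

−675+21t−3t**2+t**3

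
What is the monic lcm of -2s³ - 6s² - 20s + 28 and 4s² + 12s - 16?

s⁴ + 7s³ + 22s² + 26s - 56

Apply the Euclidean algorithm:
  -2s³ - 6s² - 20s + 28 = (-(1/2)s)(4s² + 12s - 16) + (-28s + 28)
  4s² + 12s - 16 = (-(1/7)s - 4/7)(-28s + 28) + (0)
Last nonzero remainder: -28s + 28. Dividing through by -28 gives the monic gcd s - 1.
Then lcm(f, g) = f·g / gcd(f, g); expanding and making the result monic gives the answer.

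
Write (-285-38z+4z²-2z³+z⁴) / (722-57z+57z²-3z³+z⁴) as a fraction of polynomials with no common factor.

(-15-2z+z²)/(38-3z+z²)

By polynomial division,
  z⁴-2z³+4z²-38z-285 = (z⁴-3z³+57z²-57z+722) + (z³-53z²+19z-1007)
  z⁴-3z³+57z²-57z+722 = (z+50)(z³-53z²+19z-1007) + (2688z²+51072)
  z³-53z²+19z-1007 = ((1/2688)z-53/2688)(2688z²+51072) + (0)
Last nonzero remainder: 2688z²+51072. Dividing through by 2688 gives the monic gcd z²+19.
Cancel z²+19 from numerator and denominator to get the reduced form.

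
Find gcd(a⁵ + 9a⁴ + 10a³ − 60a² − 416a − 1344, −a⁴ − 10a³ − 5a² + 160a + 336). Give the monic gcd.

a³ + 7a² − 16a − 112

By polynomial division,
  a⁵ + 9a⁴ + 10a³ − 60a² − 416a − 1344 = (−a + 1)(−a⁴ − 10a³ − 5a² + 160a + 336) + (15a³ + 105a² − 240a − 1680)
  −a⁴ − 10a³ − 5a² + 160a + 336 = (−(1/15)a − 1/5)(15a³ + 105a² − 240a − 1680) + (0)
Last nonzero remainder: 15a³ + 105a² − 240a − 1680. Dividing through by 15 gives the monic gcd a³ + 7a² − 16a − 112.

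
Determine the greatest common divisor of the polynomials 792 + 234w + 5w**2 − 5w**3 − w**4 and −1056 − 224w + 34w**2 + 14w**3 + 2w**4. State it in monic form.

Repeated division with remainder:
  −w**4 − 5w**3 + 5w**2 + 234w + 792 = (−1/2)(2w**4 + 14w**3 + 34w**2 − 224w − 1056) + (2w**3 + 22w**2 + 122w + 264)
  2w**4 + 14w**3 + 34w**2 − 224w − 1056 = (w − 4)(2w**3 + 22w**2 + 122w + 264) + (0)
Last nonzero remainder: 2w**3 + 22w**2 + 122w + 264. Dividing through by 2 gives the monic gcd w**3 + 11w**2 + 61w + 132.

132 + 61w + 11w**2 + w**3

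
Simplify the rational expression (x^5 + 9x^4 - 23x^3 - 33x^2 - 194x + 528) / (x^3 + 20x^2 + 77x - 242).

By polynomial division,
  x^5 + 9x^4 - 23x^3 - 33x^2 - 194x + 528 = (x^2 - 11x + 120)(x^3 + 20x^2 + 77x - 242) + (-1344x^2 - 12096x + 29568)
  x^3 + 20x^2 + 77x - 242 = (-(1/1344)x - 11/1344)(-1344x^2 - 12096x + 29568) + (0)
Last nonzero remainder: -1344x^2 - 12096x + 29568. Dividing through by -1344 gives the monic gcd x^2 + 9x - 22.
Cancel x^2 + 9x - 22 from numerator and denominator to get the reduced form.

(x^3 - x - 24)/(x + 11)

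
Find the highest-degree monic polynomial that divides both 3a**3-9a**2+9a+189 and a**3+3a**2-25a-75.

By polynomial division,
  3a**3-9a**2+9a+189 = (3)(a**3+3a**2-25a-75) + (-18a**2+84a+414)
  a**3+3a**2-25a-75 = (-(1/18)a-23/54)(-18a**2+84a+414) + ((304/9)a+304/3)
  -18a**2+84a+414 = (-(81/152)a+621/152)((304/9)a+304/3) + (0)
Last nonzero remainder: (304/9)a+304/3. Dividing through by 304/9 gives the monic gcd a+3.

a+3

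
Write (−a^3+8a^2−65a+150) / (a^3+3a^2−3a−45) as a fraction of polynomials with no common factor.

(−a^2+5a−50)/(a^2+6a+15)

Apply the Euclidean algorithm:
  −a^3+8a^2−65a+150 = (−1)(a^3+3a^2−3a−45) + (11a^2−68a+105)
  a^3+3a^2−3a−45 = ((1/11)a+101/121)(11a^2−68a+105) + ((5350/121)a−16050/121)
  11a^2−68a+105 = ((1331/5350)a−847/1070)((5350/121)a−16050/121) + (0)
Last nonzero remainder: (5350/121)a−16050/121. Dividing through by 5350/121 gives the monic gcd a−3.
Cancel a−3 from numerator and denominator to get the reduced form.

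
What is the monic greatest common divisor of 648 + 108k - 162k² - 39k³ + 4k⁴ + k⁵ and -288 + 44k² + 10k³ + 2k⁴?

-6 + k + k²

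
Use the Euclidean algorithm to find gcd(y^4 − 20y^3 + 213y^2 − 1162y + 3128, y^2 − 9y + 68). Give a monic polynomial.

Repeated division with remainder:
  y^4 − 20y^3 + 213y^2 − 1162y + 3128 = (y^2 − 11y + 46)(y^2 − 9y + 68) + (0)
The last nonzero remainder y^2 − 9y + 68 is already monic.

y^2 − 9y + 68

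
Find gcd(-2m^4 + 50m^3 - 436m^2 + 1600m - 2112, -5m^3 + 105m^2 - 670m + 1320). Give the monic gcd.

m^3 - 21m^2 + 134m - 264

Apply the Euclidean algorithm:
  -2m^4 + 50m^3 - 436m^2 + 1600m - 2112 = ((2/5)m - 8/5)(-5m^3 + 105m^2 - 670m + 1320) + (0)
Last nonzero remainder: -5m^3 + 105m^2 - 670m + 1320. Dividing through by -5 gives the monic gcd m^3 - 21m^2 + 134m - 264.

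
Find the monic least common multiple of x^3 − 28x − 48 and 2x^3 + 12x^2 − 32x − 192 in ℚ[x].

x^5 + 2x^4 − 52x^3 − 104x^2 + 576x + 1152

Euclidean algorithm in ℚ[x]:
  x^3 − 28x − 48 = (1/2)(2x^3 + 12x^2 − 32x − 192) + (−6x^2 − 12x + 48)
  2x^3 + 12x^2 − 32x − 192 = (−(1/3)x − 4/3)(−6x^2 − 12x + 48) + (−32x − 128)
  −6x^2 − 12x + 48 = ((3/16)x − 3/8)(−32x − 128) + (0)
Last nonzero remainder: −32x − 128. Dividing through by −32 gives the monic gcd x + 4.
Then lcm(f, g) = f·g / gcd(f, g); expanding and making the result monic gives the answer.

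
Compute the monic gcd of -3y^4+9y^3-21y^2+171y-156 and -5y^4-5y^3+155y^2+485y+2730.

y^2+2y+13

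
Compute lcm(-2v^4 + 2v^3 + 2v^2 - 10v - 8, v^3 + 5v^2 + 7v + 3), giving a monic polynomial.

Apply the Euclidean algorithm:
  -2v^4 + 2v^3 + 2v^2 - 10v - 8 = (-2v + 12)(v^3 + 5v^2 + 7v + 3) + (-44v^2 - 88v - 44)
  v^3 + 5v^2 + 7v + 3 = (-(1/44)v - 3/44)(-44v^2 - 88v - 44) + (0)
Last nonzero remainder: -44v^2 - 88v - 44. Dividing through by -44 gives the monic gcd v^2 + 2v + 1.
Then lcm(f, g) = f·g / gcd(f, g); expanding and making the result monic gives the answer.

v^5 + 2v^4 - 4v^3 + 2v^2 + 19v + 12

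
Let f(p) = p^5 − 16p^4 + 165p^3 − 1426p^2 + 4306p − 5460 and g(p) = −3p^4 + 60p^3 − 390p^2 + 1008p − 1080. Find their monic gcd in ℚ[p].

By polynomial division,
  p^5 − 16p^4 + 165p^3 − 1426p^2 + 4306p − 5460 = (−(1/3)p − 4/3)(−3p^4 + 60p^3 − 390p^2 + 1008p − 1080) + (115p^3 − 1610p^2 + 5290p − 6900)
  −3p^4 + 60p^3 − 390p^2 + 1008p − 1080 = (−(3/115)p + 18/115)(115p^3 − 1610p^2 + 5290p − 6900) + (0)
Last nonzero remainder: 115p^3 − 1610p^2 + 5290p − 6900. Dividing through by 115 gives the monic gcd p^3 − 14p^2 + 46p − 60.

p^3 − 14p^2 + 46p − 60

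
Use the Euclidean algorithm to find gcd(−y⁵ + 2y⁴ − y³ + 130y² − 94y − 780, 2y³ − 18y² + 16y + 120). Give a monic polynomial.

y² − 3y − 10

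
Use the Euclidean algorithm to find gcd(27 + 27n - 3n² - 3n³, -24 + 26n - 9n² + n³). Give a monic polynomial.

Euclidean algorithm in ℚ[n]:
  -3n³ - 3n² + 27n + 27 = (-3)(n³ - 9n² + 26n - 24) + (-30n² + 105n - 45)
  n³ - 9n² + 26n - 24 = (-(1/30)n + 11/60)(-30n² + 105n - 45) + ((21/4)n - 63/4)
  -30n² + 105n - 45 = (-(40/7)n + 20/7)((21/4)n - 63/4) + (0)
Last nonzero remainder: (21/4)n - 63/4. Dividing through by 21/4 gives the monic gcd n - 3.

-3 + n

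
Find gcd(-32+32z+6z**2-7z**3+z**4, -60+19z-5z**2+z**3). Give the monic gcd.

-4+z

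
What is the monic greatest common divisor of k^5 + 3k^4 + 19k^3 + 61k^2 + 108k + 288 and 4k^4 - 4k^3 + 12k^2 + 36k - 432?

By polynomial division,
  k^5 + 3k^4 + 19k^3 + 61k^2 + 108k + 288 = ((1/4)k + 1)(4k^4 - 4k^3 + 12k^2 + 36k - 432) + (20k^3 + 40k^2 + 180k + 720)
  4k^4 - 4k^3 + 12k^2 + 36k - 432 = ((1/5)k - 3/5)(20k^3 + 40k^2 + 180k + 720) + (0)
Last nonzero remainder: 20k^3 + 40k^2 + 180k + 720. Dividing through by 20 gives the monic gcd k^3 + 2k^2 + 9k + 36.

k^3 + 2k^2 + 9k + 36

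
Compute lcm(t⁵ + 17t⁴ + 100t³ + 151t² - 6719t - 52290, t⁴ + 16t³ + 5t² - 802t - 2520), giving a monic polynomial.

t⁶ + 21t⁵ + 168t⁴ + 551t³ - 6115t² - 79166t - 209160

Repeated division with remainder:
  t⁵ + 17t⁴ + 100t³ + 151t² - 6719t - 52290 = (t + 1)(t⁴ + 16t³ + 5t² - 802t - 2520) + (79t³ + 948t² - 3397t - 49770)
  t⁴ + 16t³ + 5t² - 802t - 2520 = ((1/79)t + 4/79)(79t³ + 948t² - 3397t - 49770) + (0)
Last nonzero remainder: 79t³ + 948t² - 3397t - 49770. Dividing through by 79 gives the monic gcd t³ + 12t² - 43t - 630.
Then lcm(f, g) = f·g / gcd(f, g); expanding and making the result monic gives the answer.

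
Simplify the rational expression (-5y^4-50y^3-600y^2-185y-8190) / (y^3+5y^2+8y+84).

(-5y^2-55y-585)/(y+6)

Apply the Euclidean algorithm:
  -5y^4-50y^3-600y^2-185y-8190 = (-5y-25)(y^3+5y^2+8y+84) + (-435y^2+435y-6090)
  y^3+5y^2+8y+84 = (-(1/435)y-2/145)(-435y^2+435y-6090) + (0)
Last nonzero remainder: -435y^2+435y-6090. Dividing through by -435 gives the monic gcd y^2-y+14.
Cancel y^2-y+14 from numerator and denominator to get the reduced form.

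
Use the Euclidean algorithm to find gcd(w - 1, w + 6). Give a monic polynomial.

1

Euclidean algorithm in ℚ[w]:
  w - 1 = (w + 6) + (-7)
  w + 6 = (-(1/7)w - 6/7)(-7) + (0)
The last nonzero remainder is the constant -7, so the polynomials are coprime and gcd = 1.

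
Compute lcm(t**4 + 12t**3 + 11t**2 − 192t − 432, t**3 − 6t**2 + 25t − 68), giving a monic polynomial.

Apply the Euclidean algorithm:
  t**4 + 12t**3 + 11t**2 − 192t − 432 = (t + 18)(t**3 − 6t**2 + 25t − 68) + (94t**2 − 574t + 792)
  t**3 − 6t**2 + 25t − 68 = ((1/94)t + 5/4418)(94t**2 − 574t + 792) + ((38048/2209)t − 152192/2209)
  94t**2 − 574t + 792 = ((103823/19024)t − 218691/19024)((38048/2209)t − 152192/2209) + (0)
Last nonzero remainder: (38048/2209)t − 152192/2209. Dividing through by 38048/2209 gives the monic gcd t − 4.
Then lcm(f, g) = f·g / gcd(f, g); expanding and making the result monic gives the answer.

t**6 + 10t**5 + 4t**4 − 10t**3 + 139t**2 − 2400t − 7344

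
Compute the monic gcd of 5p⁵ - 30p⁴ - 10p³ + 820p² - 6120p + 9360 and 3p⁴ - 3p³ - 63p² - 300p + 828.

p² - 8p + 12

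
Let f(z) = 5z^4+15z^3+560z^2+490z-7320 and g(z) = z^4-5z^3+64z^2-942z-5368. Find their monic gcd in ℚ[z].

Apply the Euclidean algorithm:
  5z^4+15z^3+560z^2+490z-7320 = (5)(z^4-5z^3+64z^2-942z-5368) + (40z^3+240z^2+5200z+19520)
  z^4-5z^3+64z^2-942z-5368 = ((1/40)z-11/40)(40z^3+240z^2+5200z+19520) + (0)
Last nonzero remainder: 40z^3+240z^2+5200z+19520. Dividing through by 40 gives the monic gcd z^3+6z^2+130z+488.

z^3+6z^2+130z+488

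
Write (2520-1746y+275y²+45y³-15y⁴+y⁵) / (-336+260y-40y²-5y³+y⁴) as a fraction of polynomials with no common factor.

(105-29y-5y²+y³)/(-14+5y+y²)

Euclidean algorithm in ℚ[y]:
  y⁵-15y⁴+45y³+275y²-1746y+2520 = (y-10)(y⁴-5y³-40y²+260y-336) + (35y³-385y²+1190y-840)
  y⁴-5y³-40y²+260y-336 = ((1/35)y+6/35)(35y³-385y²+1190y-840) + (-8y²+80y-192)
  35y³-385y²+1190y-840 = (-(35/8)y+35/8)(-8y²+80y-192) + (0)
Last nonzero remainder: -8y²+80y-192. Dividing through by -8 gives the monic gcd y²-10y+24.
Cancel y²-10y+24 from numerator and denominator to get the reduced form.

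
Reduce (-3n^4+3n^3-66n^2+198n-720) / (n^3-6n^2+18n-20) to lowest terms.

(-3n^2-9n-72)/(n-2)

By polynomial division,
  -3n^4+3n^3-66n^2+198n-720 = (-3n-15)(n^3-6n^2+18n-20) + (-102n^2+408n-1020)
  n^3-6n^2+18n-20 = (-(1/102)n+1/51)(-102n^2+408n-1020) + (0)
Last nonzero remainder: -102n^2+408n-1020. Dividing through by -102 gives the monic gcd n^2-4n+10.
Cancel n^2-4n+10 from numerator and denominator to get the reduced form.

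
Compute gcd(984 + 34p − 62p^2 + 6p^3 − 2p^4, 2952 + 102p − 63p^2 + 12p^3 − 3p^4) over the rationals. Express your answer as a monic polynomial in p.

41 − 2p + p^2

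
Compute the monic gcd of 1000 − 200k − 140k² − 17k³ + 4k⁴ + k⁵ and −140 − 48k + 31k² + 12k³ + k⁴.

Apply the Euclidean algorithm:
  k⁵ + 4k⁴ − 17k³ − 140k² − 200k + 1000 = (k − 8)(k⁴ + 12k³ + 31k² − 48k − 140) + (48k³ + 156k² − 444k − 120)
  k⁴ + 12k³ + 31k² − 48k − 140 = ((1/48)k + 35/192)(48k³ + 156k² − 444k − 120) + ((189/16)k² + (567/16)k − 945/8)
  48k³ + 156k² − 444k − 120 = ((256/63)k + 64/63)((189/16)k² + (567/16)k − 945/8) + (0)
Last nonzero remainder: (189/16)k² + (567/16)k − 945/8. Dividing through by 189/16 gives the monic gcd k² + 3k − 10.

−10 + 3k + k²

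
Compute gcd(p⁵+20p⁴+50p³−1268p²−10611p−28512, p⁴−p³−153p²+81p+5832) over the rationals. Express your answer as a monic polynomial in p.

Euclidean algorithm in ℚ[p]:
  p⁵+20p⁴+50p³−1268p²−10611p−28512 = (p+21)(p⁴−p³−153p²+81p+5832) + (224p³+1864p²−18144p−150984)
  p⁴−p³−153p²+81p+5832 = ((1/224)p−261/6272)(224p³+1864p²−18144p−150984) + ((4365/784)p²−353565/784)
  224p³+1864p²−18144p−150984 = ((175616/4365)p+1461376/4365)((4365/784)p²−353565/784) + (0)
Last nonzero remainder: (4365/784)p²−353565/784. Dividing through by 4365/784 gives the monic gcd p²−81.

p²−81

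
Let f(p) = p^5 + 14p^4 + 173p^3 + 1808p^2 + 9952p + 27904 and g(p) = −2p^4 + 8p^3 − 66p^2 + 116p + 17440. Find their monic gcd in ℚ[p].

Repeated division with remainder:
  p^5 + 14p^4 + 173p^3 + 1808p^2 + 9952p + 27904 = (−(1/2)p − 9)(−2p^4 + 8p^3 − 66p^2 + 116p + 17440) + (212p^3 + 1272p^2 + 19716p + 184864)
  −2p^4 + 8p^3 − 66p^2 + 116p + 17440 = (−(1/106)p + 5/53)(212p^3 + 1272p^2 + 19716p + 184864) + (0)
Last nonzero remainder: 212p^3 + 1272p^2 + 19716p + 184864. Dividing through by 212 gives the monic gcd p^3 + 6p^2 + 93p + 872.

p^3 + 6p^2 + 93p + 872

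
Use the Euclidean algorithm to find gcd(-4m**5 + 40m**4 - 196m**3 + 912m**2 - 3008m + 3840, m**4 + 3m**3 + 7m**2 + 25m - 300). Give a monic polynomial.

Repeated division with remainder:
  -4m**5 + 40m**4 - 196m**3 + 912m**2 - 3008m + 3840 = (-4m + 52)(m**4 + 3m**3 + 7m**2 + 25m - 300) + (-324m**3 + 648m**2 - 5508m + 19440)
  m**4 + 3m**3 + 7m**2 + 25m - 300 = (-(1/324)m - 5/324)(-324m**3 + 648m**2 - 5508m + 19440) + (0)
Last nonzero remainder: -324m**3 + 648m**2 - 5508m + 19440. Dividing through by -324 gives the monic gcd m**3 - 2m**2 + 17m - 60.

m**3 - 2m**2 + 17m - 60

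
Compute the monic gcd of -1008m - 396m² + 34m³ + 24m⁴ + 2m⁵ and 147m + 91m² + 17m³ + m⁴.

Euclidean algorithm in ℚ[m]:
  2m⁵ + 24m⁴ + 34m³ - 396m² - 1008m = (2m - 10)(m⁴ + 17m³ + 91m² + 147m) + (22m³ + 220m² + 462m)
  m⁴ + 17m³ + 91m² + 147m = ((1/22)m + 7/22)(22m³ + 220m² + 462m) + (0)
Last nonzero remainder: 22m³ + 220m² + 462m. Dividing through by 22 gives the monic gcd m³ + 10m² + 21m.

21m + 10m² + m³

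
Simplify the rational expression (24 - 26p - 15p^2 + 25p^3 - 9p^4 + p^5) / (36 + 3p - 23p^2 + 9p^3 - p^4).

By polynomial division,
  p^5 - 9p^4 + 25p^3 - 15p^2 - 26p + 24 = (-p)(-p^4 + 9p^3 - 23p^2 + 3p + 36) + (2p^3 - 12p^2 + 10p + 24)
  -p^4 + 9p^3 - 23p^2 + 3p + 36 = (-(1/2)p + 3/2)(2p^3 - 12p^2 + 10p + 24) + (0)
Last nonzero remainder: 2p^3 - 12p^2 + 10p + 24. Dividing through by 2 gives the monic gcd p^3 - 6p^2 + 5p + 12.
Cancel p^3 - 6p^2 + 5p + 12 from numerator and denominator to get the reduced form.

(-2 + 3p - p^2)/(-3 + p)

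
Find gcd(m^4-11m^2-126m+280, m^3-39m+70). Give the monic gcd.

m^2-7m+10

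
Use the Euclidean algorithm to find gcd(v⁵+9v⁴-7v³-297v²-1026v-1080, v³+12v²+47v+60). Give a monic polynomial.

v³+12v²+47v+60

Apply the Euclidean algorithm:
  v⁵+9v⁴-7v³-297v²-1026v-1080 = (v²-3v-18)(v³+12v²+47v+60) + (0)
The last nonzero remainder v³+12v²+47v+60 is already monic.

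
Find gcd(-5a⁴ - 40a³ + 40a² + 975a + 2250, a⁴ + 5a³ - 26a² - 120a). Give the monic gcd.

Repeated division with remainder:
  -5a⁴ - 40a³ + 40a² + 975a + 2250 = (-5)(a⁴ + 5a³ - 26a² - 120a) + (-15a³ - 90a² + 375a + 2250)
  a⁴ + 5a³ - 26a² - 120a = (-(1/15)a + 1/15)(-15a³ - 90a² + 375a + 2250) + (5a² + 5a - 150)
  -15a³ - 90a² + 375a + 2250 = (-3a - 15)(5a² + 5a - 150) + (0)
Last nonzero remainder: 5a² + 5a - 150. Dividing through by 5 gives the monic gcd a² + a - 30.

a² + a - 30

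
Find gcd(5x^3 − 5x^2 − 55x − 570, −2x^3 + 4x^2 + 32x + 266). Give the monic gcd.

x^2 + 5x + 19

Apply the Euclidean algorithm:
  5x^3 − 5x^2 − 55x − 570 = (−5/2)(−2x^3 + 4x^2 + 32x + 266) + (5x^2 + 25x + 95)
  −2x^3 + 4x^2 + 32x + 266 = (−(2/5)x + 14/5)(5x^2 + 25x + 95) + (0)
Last nonzero remainder: 5x^2 + 25x + 95. Dividing through by 5 gives the monic gcd x^2 + 5x + 19.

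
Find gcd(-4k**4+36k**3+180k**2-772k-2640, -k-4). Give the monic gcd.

k+4

Euclidean algorithm in ℚ[k]:
  -4k**4+36k**3+180k**2-772k-2640 = (4k**3-52k**2+28k+660)(-k-4) + (0)
Last nonzero remainder: -k-4. Dividing through by -1 gives the monic gcd k+4.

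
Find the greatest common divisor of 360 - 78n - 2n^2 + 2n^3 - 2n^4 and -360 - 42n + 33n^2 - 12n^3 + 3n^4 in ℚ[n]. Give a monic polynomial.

15 - 2n + n^2

Apply the Euclidean algorithm:
  -2n^4 + 2n^3 - 2n^2 - 78n + 360 = (-2/3)(3n^4 - 12n^3 + 33n^2 - 42n - 360) + (-6n^3 + 20n^2 - 106n + 120)
  3n^4 - 12n^3 + 33n^2 - 42n - 360 = (-(1/2)n + 1/3)(-6n^3 + 20n^2 - 106n + 120) + (-(80/3)n^2 + (160/3)n - 400)
  -6n^3 + 20n^2 - 106n + 120 = ((9/40)n - 3/10)(-(80/3)n^2 + (160/3)n - 400) + (0)
Last nonzero remainder: -(80/3)n^2 + (160/3)n - 400. Dividing through by -80/3 gives the monic gcd n^2 - 2n + 15.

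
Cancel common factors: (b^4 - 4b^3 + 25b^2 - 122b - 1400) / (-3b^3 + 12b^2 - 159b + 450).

(-b^2 + 3b + 28)/(3b - 9)

Repeated division with remainder:
  b^4 - 4b^3 + 25b^2 - 122b - 1400 = (-(1/3)b)(-3b^3 + 12b^2 - 159b + 450) + (-28b^2 + 28b - 1400)
  -3b^3 + 12b^2 - 159b + 450 = ((3/28)b - 9/28)(-28b^2 + 28b - 1400) + (0)
Last nonzero remainder: -28b^2 + 28b - 1400. Dividing through by -28 gives the monic gcd b^2 - b + 50.
Cancel b^2 - b + 50 from numerator and denominator to get the reduced form.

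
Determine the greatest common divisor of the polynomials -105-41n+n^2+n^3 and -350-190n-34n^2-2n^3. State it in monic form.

Euclidean algorithm in ℚ[n]:
  n^3+n^2-41n-105 = (-1/2)(-2n^3-34n^2-190n-350) + (-16n^2-136n-280)
  -2n^3-34n^2-190n-350 = ((1/8)n+17/16)(-16n^2-136n-280) + (-(21/2)n-105/2)
  -16n^2-136n-280 = ((32/21)n+16/3)(-(21/2)n-105/2) + (0)
Last nonzero remainder: -(21/2)n-105/2. Dividing through by -21/2 gives the monic gcd n+5.

5+n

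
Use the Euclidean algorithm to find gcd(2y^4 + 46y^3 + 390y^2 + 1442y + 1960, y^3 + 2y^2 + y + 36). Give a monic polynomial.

Repeated division with remainder:
  2y^4 + 46y^3 + 390y^2 + 1442y + 1960 = (2y + 42)(y^3 + 2y^2 + y + 36) + (304y^2 + 1328y + 448)
  y^3 + 2y^2 + y + 36 = ((1/304)y - 45/5776)(304y^2 + 1328y + 448) + ((3564/361)y + 14256/361)
  304y^2 + 1328y + 448 = ((27436/891)y + 10108/891)((3564/361)y + 14256/361) + (0)
Last nonzero remainder: (3564/361)y + 14256/361. Dividing through by 3564/361 gives the monic gcd y + 4.

y + 4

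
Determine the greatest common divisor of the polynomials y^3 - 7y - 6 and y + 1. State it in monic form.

By polynomial division,
  y^3 - 7y - 6 = (y^2 - y - 6)(y + 1) + (0)
The last nonzero remainder y + 1 is already monic.

y + 1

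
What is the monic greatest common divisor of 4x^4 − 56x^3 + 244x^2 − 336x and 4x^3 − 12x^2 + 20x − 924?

Apply the Euclidean algorithm:
  4x^4 − 56x^3 + 244x^2 − 336x = (x − 11)(4x^3 − 12x^2 + 20x − 924) + (92x^2 + 808x − 10164)
  4x^3 − 12x^2 + 20x − 924 = ((1/23)x − 271/529)(92x^2 + 808x − 10164) + ((463320/529)x − 3243240/529)
  92x^2 + 808x − 10164 = ((12167/115830)x + 5819/3510)((463320/529)x − 3243240/529) + (0)
Last nonzero remainder: (463320/529)x − 3243240/529. Dividing through by 463320/529 gives the monic gcd x − 7.

x − 7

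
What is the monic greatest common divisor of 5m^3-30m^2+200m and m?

Euclidean algorithm in ℚ[m]:
  5m^3-30m^2+200m = (5m^2-30m+200)(m) + (0)
The last nonzero remainder m is already monic.

m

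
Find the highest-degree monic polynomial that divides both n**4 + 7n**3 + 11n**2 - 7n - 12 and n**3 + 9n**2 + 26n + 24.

Apply the Euclidean algorithm:
  n**4 + 7n**3 + 11n**2 - 7n - 12 = (n - 2)(n**3 + 9n**2 + 26n + 24) + (3n**2 + 21n + 36)
  n**3 + 9n**2 + 26n + 24 = ((1/3)n + 2/3)(3n**2 + 21n + 36) + (0)
Last nonzero remainder: 3n**2 + 21n + 36. Dividing through by 3 gives the monic gcd n**2 + 7n + 12.

n**2 + 7n + 12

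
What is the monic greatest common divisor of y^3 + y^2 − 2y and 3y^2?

y

Repeated division with remainder:
  y^3 + y^2 − 2y = ((1/3)y + 1/3)(3y^2) + (−2y)
  3y^2 = (−(3/2)y)(−2y) + (0)
Last nonzero remainder: −2y. Dividing through by −2 gives the monic gcd y.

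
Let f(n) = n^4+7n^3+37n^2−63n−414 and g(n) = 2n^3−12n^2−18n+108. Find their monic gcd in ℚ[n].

By polynomial division,
  n^4+7n^3+37n^2−63n−414 = ((1/2)n+13/2)(2n^3−12n^2−18n+108) + (124n^2−1116)
  2n^3−12n^2−18n+108 = ((1/62)n−3/31)(124n^2−1116) + (0)
Last nonzero remainder: 124n^2−1116. Dividing through by 124 gives the monic gcd n^2−9.

n^2−9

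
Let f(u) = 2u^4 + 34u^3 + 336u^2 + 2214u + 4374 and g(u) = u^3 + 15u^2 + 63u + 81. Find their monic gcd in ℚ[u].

u^2 + 12u + 27

Apply the Euclidean algorithm:
  2u^4 + 34u^3 + 336u^2 + 2214u + 4374 = (2u + 4)(u^3 + 15u^2 + 63u + 81) + (150u^2 + 1800u + 4050)
  u^3 + 15u^2 + 63u + 81 = ((1/150)u + 1/50)(150u^2 + 1800u + 4050) + (0)
Last nonzero remainder: 150u^2 + 1800u + 4050. Dividing through by 150 gives the monic gcd u^2 + 12u + 27.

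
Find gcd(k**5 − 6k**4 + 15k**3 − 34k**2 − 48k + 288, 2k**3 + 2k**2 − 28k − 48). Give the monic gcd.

Euclidean algorithm in ℚ[k]:
  k**5 − 6k**4 + 15k**3 − 34k**2 − 48k + 288 = ((1/2)k**2 − (7/2)k + 18)(2k**3 + 2k**2 − 28k − 48) + (−144k**2 + 288k + 1152)
  2k**3 + 2k**2 − 28k − 48 = (−(1/72)k − 1/24)(−144k**2 + 288k + 1152) + (0)
Last nonzero remainder: −144k**2 + 288k + 1152. Dividing through by −144 gives the monic gcd k**2 − 2k − 8.

k**2 − 2k − 8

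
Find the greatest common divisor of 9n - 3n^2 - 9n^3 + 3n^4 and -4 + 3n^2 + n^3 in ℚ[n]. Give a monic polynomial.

Euclidean algorithm in ℚ[n]:
  3n^4 - 9n^3 - 3n^2 + 9n = (3n - 18)(n^3 + 3n^2 - 4) + (51n^2 + 21n - 72)
  n^3 + 3n^2 - 4 = ((1/51)n + 44/867)(51n^2 + 21n - 72) + ((100/289)n - 100/289)
  51n^2 + 21n - 72 = ((14739/100)n + 5202/25)((100/289)n - 100/289) + (0)
Last nonzero remainder: (100/289)n - 100/289. Dividing through by 100/289 gives the monic gcd n - 1.

-1 + n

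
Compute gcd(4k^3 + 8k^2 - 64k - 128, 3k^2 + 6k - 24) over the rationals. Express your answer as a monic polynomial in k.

k + 4

Apply the Euclidean algorithm:
  4k^3 + 8k^2 - 64k - 128 = ((4/3)k)(3k^2 + 6k - 24) + (-32k - 128)
  3k^2 + 6k - 24 = (-(3/32)k + 3/16)(-32k - 128) + (0)
Last nonzero remainder: -32k - 128. Dividing through by -32 gives the monic gcd k + 4.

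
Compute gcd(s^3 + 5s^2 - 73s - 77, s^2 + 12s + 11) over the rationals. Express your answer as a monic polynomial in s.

Euclidean algorithm in ℚ[s]:
  s^3 + 5s^2 - 73s - 77 = (s - 7)(s^2 + 12s + 11) + (0)
The last nonzero remainder s^2 + 12s + 11 is already monic.

s^2 + 12s + 11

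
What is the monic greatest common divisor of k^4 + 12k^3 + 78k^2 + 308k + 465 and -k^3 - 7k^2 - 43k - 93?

k^3 + 7k^2 + 43k + 93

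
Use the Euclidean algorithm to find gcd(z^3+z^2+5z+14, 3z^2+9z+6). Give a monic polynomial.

z+2

Apply the Euclidean algorithm:
  z^3+z^2+5z+14 = ((1/3)z-2/3)(3z^2+9z+6) + (9z+18)
  3z^2+9z+6 = ((1/3)z+1/3)(9z+18) + (0)
Last nonzero remainder: 9z+18. Dividing through by 9 gives the monic gcd z+2.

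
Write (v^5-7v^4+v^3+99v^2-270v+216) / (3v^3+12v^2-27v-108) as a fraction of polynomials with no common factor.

(v^3-8v^2+21v-18)/(3v+9)

By polynomial division,
  v^5-7v^4+v^3+99v^2-270v+216 = ((1/3)v^2-(11/3)v+18)(3v^3+12v^2-27v-108) + (-180v^2-180v+2160)
  3v^3+12v^2-27v-108 = (-(1/60)v-1/20)(-180v^2-180v+2160) + (0)
Last nonzero remainder: -180v^2-180v+2160. Dividing through by -180 gives the monic gcd v^2+v-12.
Cancel v^2+v-12 from numerator and denominator to get the reduced form.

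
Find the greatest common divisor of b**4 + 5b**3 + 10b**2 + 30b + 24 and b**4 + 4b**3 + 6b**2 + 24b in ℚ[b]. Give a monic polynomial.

b**3 + 4b**2 + 6b + 24

Apply the Euclidean algorithm:
  b**4 + 5b**3 + 10b**2 + 30b + 24 = (b**4 + 4b**3 + 6b**2 + 24b) + (b**3 + 4b**2 + 6b + 24)
  b**4 + 4b**3 + 6b**2 + 24b = (b)(b**3 + 4b**2 + 6b + 24) + (0)
The last nonzero remainder b**3 + 4b**2 + 6b + 24 is already monic.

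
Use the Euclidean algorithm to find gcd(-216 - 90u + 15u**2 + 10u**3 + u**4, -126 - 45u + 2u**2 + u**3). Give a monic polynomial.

18 + 9u + u**2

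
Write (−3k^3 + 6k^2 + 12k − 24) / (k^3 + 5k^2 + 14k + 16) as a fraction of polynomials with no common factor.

(−3k^2 + 12k − 12)/(k^2 + 3k + 8)

By polynomial division,
  −3k^3 + 6k^2 + 12k − 24 = (−3)(k^3 + 5k^2 + 14k + 16) + (21k^2 + 54k + 24)
  k^3 + 5k^2 + 14k + 16 = ((1/21)k + 17/147)(21k^2 + 54k + 24) + ((324/49)k + 648/49)
  21k^2 + 54k + 24 = ((343/108)k + 49/27)((324/49)k + 648/49) + (0)
Last nonzero remainder: (324/49)k + 648/49. Dividing through by 324/49 gives the monic gcd k + 2.
Cancel k + 2 from numerator and denominator to get the reduced form.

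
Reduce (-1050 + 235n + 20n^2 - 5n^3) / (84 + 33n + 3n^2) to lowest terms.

(-150 + 55n - 5n^2)/(12 + 3n)

By polynomial division,
  -5n^3 + 20n^2 + 235n - 1050 = (-(5/3)n + 25)(3n^2 + 33n + 84) + (-450n - 3150)
  3n^2 + 33n + 84 = (-(1/150)n - 2/75)(-450n - 3150) + (0)
Last nonzero remainder: -450n - 3150. Dividing through by -450 gives the monic gcd n + 7.
Cancel n + 7 from numerator and denominator to get the reduced form.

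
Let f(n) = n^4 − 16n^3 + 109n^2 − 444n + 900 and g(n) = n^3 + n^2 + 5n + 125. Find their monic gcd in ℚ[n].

n^2 − 4n + 25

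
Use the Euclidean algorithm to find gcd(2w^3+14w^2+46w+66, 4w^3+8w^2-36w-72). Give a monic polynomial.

w+3

Euclidean algorithm in ℚ[w]:
  2w^3+14w^2+46w+66 = (1/2)(4w^3+8w^2-36w-72) + (10w^2+64w+102)
  4w^3+8w^2-36w-72 = ((2/5)w-44/25)(10w^2+64w+102) + ((896/25)w+2688/25)
  10w^2+64w+102 = ((125/448)w+425/448)((896/25)w+2688/25) + (0)
Last nonzero remainder: (896/25)w+2688/25. Dividing through by 896/25 gives the monic gcd w+3.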